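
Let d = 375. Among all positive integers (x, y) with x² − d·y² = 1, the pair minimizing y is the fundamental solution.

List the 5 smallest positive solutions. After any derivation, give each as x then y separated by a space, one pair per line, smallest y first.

15124 781
457470751 23623688
13837575261124 714569313843
418558976041008001 21614292581499376
12660571893450834753124 653789121290623811405

√375 = [19; 2,1,2,1,5,1,2,1,2,38, …], period ℓ=10 (even) → k=9
step 0: (19, 1)  from 19·(1,0) + (0,1)
step 1: (39, 2)  from 2·(19,1) + (1,0)
…
step 5: (1220, 63)  from 5·(213,11) + (155,8)
step 6: (1433, 74)  from 1·(1220,63) + (213,11)
…
step 8: (5519, 285)  from 1·(4086,211) + (1433,74)
step 9: (15124, 781)  from 2·(5519,285) + (4086,211)
(x₁, y₁) = (15124, 781);  15124² − 375·781² = 1 ✓
(x_2, y_2) = (15124·15124 + 375·781·781, 15124·781 + 781·15124) = (457470751, 23623688)
(x_3, y_3) = (15124·457470751 + 375·781·23623688, 15124·23623688 + 781·457470751) = (13837575261124, 714569313843)
(x_4, y_4) = (15124·13837575261124 + 375·781·714569313843, 15124·714569313843 + 781·13837575261124) = (418558976041008001, 21614292581499376)
(x_5, y_5) = (15124·418558976041008001 + 375·781·21614292581499376, 15124·21614292581499376 + 781·418558976041008001) = (12660571893450834753124, 653789121290623811405)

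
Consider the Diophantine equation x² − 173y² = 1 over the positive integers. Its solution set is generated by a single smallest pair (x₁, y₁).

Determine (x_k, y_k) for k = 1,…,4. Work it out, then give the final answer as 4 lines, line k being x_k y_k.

2499849 190060
12498490045601 950242601880
62488675684008728649 4750926036134042180
312424506839974574118902401 23753195401006348176659760

d=173: √d = [13; 6,1,1,6,26] (ℓ=5, odd), read p_9/q_9
a_0=13:  p_0=13·1+0=13,  q_0=13·0+1=1
…
a_5=26:  p_5=26·1118+171=29239,  q_5=26·85+13=2223
a_6=6:  p_6=6·29239+1118=176552,  q_6=6·2223+85=13423
…
a_8=1:  p_8=1·205791+176552=382343,  q_8=1·15646+13423=29069
a_9=6:  p_9=6·382343+205791=2499849,  q_9=6·29069+15646=190060
(x₁, y₁) = (2499849, 190060);  2499849² − 173·190060² = 1 ✓
k=2:  x_2 = 2499849·2499849+173·190060·190060 = 12498490045601,  y_2 = 2499849·190060+190060·2499849 = 950242601880
k=3:  x_3 = 2499849·12498490045601+173·190060·950242601880 = 62488675684008728649,  y_3 = 2499849·950242601880+190060·12498490045601 = 4750926036134042180
k=4:  x_4 = 2499849·62488675684008728649+173·190060·4750926036134042180 = 312424506839974574118902401,  y_4 = 2499849·4750926036134042180+190060·62488675684008728649 = 23753195401006348176659760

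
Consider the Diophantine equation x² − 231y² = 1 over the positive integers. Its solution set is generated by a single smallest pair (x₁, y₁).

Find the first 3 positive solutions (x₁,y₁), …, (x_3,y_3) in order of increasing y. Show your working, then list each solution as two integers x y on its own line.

d=231: √d = [15; 5,30] (ℓ=2, even), read p_1/q_1
i=0: a=15 ⇒ p=15, q=1
i=1: a=5 ⇒ p=76, q=5
fundamental: x₁=76, y₁=5  (since 5776 − 231·25 = 1)
n=2: (76,5)∘(76,5) = (76·76+231·5·5, 76·5+5·76) = (11551,760)
n=3: (11551,760)∘(76,5) = (76·11551+231·5·760, 76·760+5·11551) = (1755676,115515)

76 5
11551 760
1755676 115515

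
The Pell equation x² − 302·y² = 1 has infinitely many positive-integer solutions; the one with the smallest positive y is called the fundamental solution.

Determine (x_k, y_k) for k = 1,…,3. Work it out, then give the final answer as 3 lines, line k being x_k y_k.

4276623 246092
36579008568257 2104885414632
312869258720405635599 18003602753159249380

√302 = [17; 2,1,1,1,4,…,1,2,34, …], period ℓ=16 (even) → k=15
k=0  a_k=17  p_k/q_k = 17/1
…
k=2  a_k=1  p_k/q_k = 52/3
…
k=10  a_k=2  p_k/q_k = 107675/6196
…
k=14  a_k=1  p_k/q_k = 1617193/93059
k=15  a_k=2  p_k/q_k = 4276623/246092
(x₁, y₁) = (4276623, 246092);  4276623² − 302·246092² = 1 ✓
(x_2, y_2) = (4276623·4276623 + 302·246092·246092, 4276623·246092 + 246092·4276623) = (36579008568257, 2104885414632)
(x_3, y_3) = (4276623·36579008568257 + 302·246092·2104885414632, 4276623·2104885414632 + 246092·36579008568257) = (312869258720405635599, 18003602753159249380)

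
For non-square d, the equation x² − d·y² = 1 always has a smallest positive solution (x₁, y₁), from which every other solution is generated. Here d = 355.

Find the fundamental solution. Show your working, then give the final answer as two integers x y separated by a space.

√355 → a₀=18, period (1,5,3,3,1,6,1,3,3,5,1,36); ℓ=12 even so k=11
i=0: a=18 ⇒ p=18, q=1
…
i=4: a=3 ⇒ p=1187, q=63
…
i=6: a=6 ⇒ p=10457, q=555
…
i=8: a=3 ⇒ p=46463, q=2466
i=9: a=3 ⇒ p=151391, q=8035
i=10: a=5 ⇒ p=803418, q=42641
i=11: a=1 ⇒ p=954809, q=50676
(x₁, y₁) = (954809, 50676);  954809² − 355·50676² = 1 ✓

954809 50676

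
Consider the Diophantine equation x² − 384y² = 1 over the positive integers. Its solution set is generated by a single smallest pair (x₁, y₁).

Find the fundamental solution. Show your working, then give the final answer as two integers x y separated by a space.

4801 245

√384 → a₀=19, period (1,1,2,9,2,1,1,38); ℓ=8 even so k=7
k=0  a_k=19  p_k/q_k = 19/1
…
k=2  a_k=1  p_k/q_k = 39/2
…
k=6  a_k=1  p_k/q_k = 2861/146
k=7  a_k=1  p_k/q_k = 4801/245
fundamental: x₁=4801, y₁=245  (since 23049601 − 384·60025 = 1)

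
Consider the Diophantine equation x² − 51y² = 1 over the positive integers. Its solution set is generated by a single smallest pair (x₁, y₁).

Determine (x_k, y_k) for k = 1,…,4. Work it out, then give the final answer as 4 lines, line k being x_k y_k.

50 7
4999 700
499850 69993
49980001 6998600

√51 → a₀=7, period (7,14); ℓ=2 even so k=1
k=0  a_k=7  p_k/q_k = 7/1
k=1  a_k=7  p_k/q_k = 50/7
→ (50, 7).  Check: 50²=2500, 51·7²=2499, difference 1.
k=2:  x_2 = 50·50+51·7·7 = 4999,  y_2 = 50·7+7·50 = 700
k=3:  x_3 = 50·4999+51·7·700 = 499850,  y_3 = 50·700+7·4999 = 69993
k=4:  x_4 = 50·499850+51·7·69993 = 49980001,  y_4 = 50·69993+7·499850 = 6998600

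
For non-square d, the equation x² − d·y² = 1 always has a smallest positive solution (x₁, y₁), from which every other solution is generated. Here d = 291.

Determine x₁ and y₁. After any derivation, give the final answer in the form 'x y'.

290 17

√291 = [17; 17,34, …], period ℓ=2 (even) → k=1
a_0=17:  p_0=17·1+0=17,  q_0=17·0+1=1
a_1=17:  p_1=17·17+1=290,  q_1=17·1+0=17
(x₁, y₁) = (290, 17);  290² − 291·17² = 1 ✓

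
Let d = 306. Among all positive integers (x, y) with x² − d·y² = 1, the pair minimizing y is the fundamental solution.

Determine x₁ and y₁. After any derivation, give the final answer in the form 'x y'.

35 2

√306 → a₀=17, period (2,34); ℓ=2 even so k=1
step 0: (17, 1)  from 17·(1,0) + (0,1)
step 1: (35, 2)  from 2·(17,1) + (1,0)
fundamental: x₁=35, y₁=2  (since 1225 − 306·4 = 1)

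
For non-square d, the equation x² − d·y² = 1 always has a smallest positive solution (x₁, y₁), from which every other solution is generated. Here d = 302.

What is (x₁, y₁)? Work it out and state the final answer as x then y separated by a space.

4276623 246092

d=302: √d = [17; 2,1,1,1,4,…,1,2,34] (ℓ=16, even), read p_15/q_15
k=0  a_k=17  p_k/q_k = 17/1
k=1  a_k=2  p_k/q_k = 35/2
k=2  a_k=1  p_k/q_k = 52/3
…
k=4  a_k=1  p_k/q_k = 139/8
…
k=7  a_k=1  p_k/q_k = 2068/119
…
k=11  a_k=4  p_k/q_k = 467281/26889
…
k=13  a_k=1  p_k/q_k = 1042237/59974
k=14  a_k=1  p_k/q_k = 1617193/93059
k=15  a_k=2  p_k/q_k = 4276623/246092
→ (4276623, 246092).  Check: 4276623²=18289504284129, 302·246092²=18289504284128, difference 1.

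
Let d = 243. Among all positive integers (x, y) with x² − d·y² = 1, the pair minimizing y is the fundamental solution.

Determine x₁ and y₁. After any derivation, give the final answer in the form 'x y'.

70226 4505

√243 = [15; 1,1,2,3,15,3,2,1,1,30, …], period ℓ=10 (even) → k=9
step 0: (15, 1)  from 15·(1,0) + (0,1)
step 1: (16, 1)  from 1·(15,1) + (1,0)
step 2: (31, 2)  from 1·(16,1) + (15,1)
step 3: (78, 5)  from 2·(31,2) + (16,1)
step 4: (265, 17)  from 3·(78,5) + (31,2)
step 5: (4053, 260)  from 15·(265,17) + (78,5)
step 6: (12424, 797)  from 3·(4053,260) + (265,17)
step 7: (28901, 1854)  from 2·(12424,797) + (4053,260)
step 8: (41325, 2651)  from 1·(28901,1854) + (12424,797)
step 9: (70226, 4505)  from 1·(41325,2651) + (28901,1854)
(x₁, y₁) = (70226, 4505);  70226² − 243·4505² = 1 ✓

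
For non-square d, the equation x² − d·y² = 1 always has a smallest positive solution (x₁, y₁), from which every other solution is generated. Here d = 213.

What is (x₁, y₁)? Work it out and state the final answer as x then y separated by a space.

√213 → a₀=14, period (1,1,2,6,1,8,1,6,2,1,1,28); ℓ=12 even so k=11
a_0=14:  p_0=14·1+0=14,  q_0=14·0+1=1
…
a_2=1:  p_2=1·15+14=29,  q_2=1·1+1=2
…
a_6=8:  p_6=8·540+467=4787,  q_6=8·37+32=328
…
a_8=6:  p_8=6·5327+4787=36749,  q_8=6·365+328=2518
a_9=2:  p_9=2·36749+5327=78825,  q_9=2·2518+365=5401
a_10=1:  p_10=1·78825+36749=115574,  q_10=1·5401+2518=7919
a_11=1:  p_11=1·115574+78825=194399,  q_11=1·7919+5401=13320
→ (194399, 13320).  Check: 194399²=37790971201, 213·13320²=37790971200, difference 1.

194399 13320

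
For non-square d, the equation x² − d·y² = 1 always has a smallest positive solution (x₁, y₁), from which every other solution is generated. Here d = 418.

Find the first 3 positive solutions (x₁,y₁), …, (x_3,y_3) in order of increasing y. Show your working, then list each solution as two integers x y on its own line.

33857 1656
2292592897 112134384
155240635393601 7593067676520

d=418: √d = [20; 2,4,20,4,2,40] (ℓ=6, even), read p_5/q_5
a_0=20:  p_0=20·1+0=20,  q_0=20·0+1=1
a_1=2:  p_1=2·20+1=41,  q_1=2·1+0=2
a_2=4:  p_2=4·41+20=184,  q_2=4·2+1=9
a_3=20:  p_3=20·184+41=3721,  q_3=20·9+2=182
a_4=4:  p_4=4·3721+184=15068,  q_4=4·182+9=737
a_5=2:  p_5=2·15068+3721=33857,  q_5=2·737+182=1656
(x₁, y₁) = (33857, 1656);  33857² − 418·1656² = 1 ✓
(x_2, y_2) = (33857·33857 + 418·1656·1656, 33857·1656 + 1656·33857) = (2292592897, 112134384)
(x_3, y_3) = (33857·2292592897 + 418·1656·112134384, 33857·112134384 + 1656·2292592897) = (155240635393601, 7593067676520)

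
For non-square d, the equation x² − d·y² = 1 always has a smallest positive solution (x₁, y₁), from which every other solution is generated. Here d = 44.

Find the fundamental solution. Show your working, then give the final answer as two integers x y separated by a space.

199 30

[6; 1,1,1,2,1,1,1,12] for √44; ℓ=8 ⇒ convergent index 7
k=0  a_k=6  p_k/q_k = 6/1
…
k=3  a_k=1  p_k/q_k = 20/3
k=4  a_k=2  p_k/q_k = 53/8
…
k=6  a_k=1  p_k/q_k = 126/19
k=7  a_k=1  p_k/q_k = 199/30
→ (199, 30).  Check: 199²=39601, 44·30²=39600, difference 1.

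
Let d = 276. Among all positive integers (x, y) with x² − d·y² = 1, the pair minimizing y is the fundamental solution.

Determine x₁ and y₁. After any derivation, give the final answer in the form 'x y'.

√276 = [16; 1,1,1,1,2,2,2,1,1,1,1,32, …], period ℓ=12 (even) → k=11
a_0=16:  p_0=16·1+0=16,  q_0=16·0+1=1
…
a_2=1:  p_2=1·17+16=33,  q_2=1·1+1=2
…
a_6=2:  p_6=2·216+83=515,  q_6=2·13+5=31
a_7=2:  p_7=2·515+216=1246,  q_7=2·31+13=75
a_8=1:  p_8=1·1246+515=1761,  q_8=1·75+31=106
…
a_10=1:  p_10=1·3007+1761=4768,  q_10=1·181+106=287
a_11=1:  p_11=1·4768+3007=7775,  q_11=1·287+181=468
→ (7775, 468).  Check: 7775²=60450625, 276·468²=60450624, difference 1.

7775 468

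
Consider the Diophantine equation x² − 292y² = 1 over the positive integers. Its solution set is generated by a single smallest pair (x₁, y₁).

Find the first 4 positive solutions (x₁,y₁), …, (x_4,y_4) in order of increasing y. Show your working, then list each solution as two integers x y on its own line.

2281249 133500
10408194000001 609093483000
47487364308614281249 2778987798000400500
216661004683313632776000001 12679126270400622186966000

[17; 11,2,1,3,8,3,1,2,11,34] for √292; ℓ=10 ⇒ convergent index 9
a_0=17:  p_0=17·1+0=17,  q_0=17·0+1=1
…
a_3=1:  p_3=1·393+188=581,  q_3=1·23+11=34
a_4=3:  p_4=3·581+393=2136,  q_4=3·34+23=125
…
a_6=3:  p_6=3·17669+2136=55143,  q_6=3·1034+125=3227
…
a_8=2:  p_8=2·72812+55143=200767,  q_8=2·4261+3227=11749
a_9=11:  p_9=11·200767+72812=2281249,  q_9=11·11749+4261=133500
fundamental: x₁=2281249, y₁=133500  (since 5204097000001 − 292·17822250000 = 1)
(2281249+133500√292)^2 = 10408194000001 + 609093483000√292
(2281249+133500√292)^3 = 47487364308614281249 + 2778987798000400500√292
(2281249+133500√292)^4 = 216661004683313632776000001 + 12679126270400622186966000√292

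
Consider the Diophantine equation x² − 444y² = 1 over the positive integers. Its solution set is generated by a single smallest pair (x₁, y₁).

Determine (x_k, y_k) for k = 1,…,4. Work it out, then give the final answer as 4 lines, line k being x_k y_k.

d=444: √d = [21; 14,42] (ℓ=2, even), read p_1/q_1
i=0: a=21 ⇒ p=21, q=1
i=1: a=14 ⇒ p=295, q=14
→ (295, 14).  Check: 295²=87025, 444·14²=87024, difference 1.
(295+14√444)^2 = 174049 + 8260√444
(295+14√444)^3 = 102688615 + 4873386√444
(295+14√444)^4 = 60586108801 + 2875289480√444

295 14
174049 8260
102688615 4873386
60586108801 2875289480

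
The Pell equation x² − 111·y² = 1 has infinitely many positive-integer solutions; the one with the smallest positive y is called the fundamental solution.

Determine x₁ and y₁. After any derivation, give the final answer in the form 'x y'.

295 28

[10; 1,1,6,1,1,20] for √111; ℓ=6 ⇒ convergent index 5
a_0=10:  p_0=10·1+0=10,  q_0=10·0+1=1
…
a_2=1:  p_2=1·11+10=21,  q_2=1·1+1=2
a_3=6:  p_3=6·21+11=137,  q_3=6·2+1=13
a_4=1:  p_4=1·137+21=158,  q_4=1·13+2=15
a_5=1:  p_5=1·158+137=295,  q_5=1·15+13=28
→ (295, 28).  Check: 295²=87025, 111·28²=87024, difference 1.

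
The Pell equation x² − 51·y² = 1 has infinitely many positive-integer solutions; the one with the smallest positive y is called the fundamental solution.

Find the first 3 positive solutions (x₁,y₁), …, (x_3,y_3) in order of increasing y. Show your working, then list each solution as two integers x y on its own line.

50 7
4999 700
499850 69993

[7; 7,14] for √51; ℓ=2 ⇒ convergent index 1
step 0: (7, 1)  from 7·(1,0) + (0,1)
step 1: (50, 7)  from 7·(7,1) + (1,0)
(x₁, y₁) = (50, 7);  50² − 51·7² = 1 ✓
(50+7√51)^2 = 4999 + 700√51
(50+7√51)^3 = 499850 + 69993√51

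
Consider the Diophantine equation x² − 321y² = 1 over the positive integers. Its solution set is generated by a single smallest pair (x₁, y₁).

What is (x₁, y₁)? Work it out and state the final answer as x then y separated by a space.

√321 → a₀=17, period (1,10,1,34); ℓ=4 even so k=3
i=0: a=17 ⇒ p=17, q=1
…
i=2: a=10 ⇒ p=197, q=11
i=3: a=1 ⇒ p=215, q=12
(x₁, y₁) = (215, 12);  215² − 321·12² = 1 ✓

215 12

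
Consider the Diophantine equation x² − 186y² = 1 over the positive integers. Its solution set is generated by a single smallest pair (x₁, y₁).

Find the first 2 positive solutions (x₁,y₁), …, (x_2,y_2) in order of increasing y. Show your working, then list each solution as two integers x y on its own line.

√186 → a₀=13, period (1,1,1,3,4,3,1,1,1,26); ℓ=10 even so k=9
a_0=13:  p_0=13·1+0=13,  q_0=13·0+1=1
a_1=1:  p_1=1·13+1=14,  q_1=1·1+0=1
…
a_3=1:  p_3=1·27+14=41,  q_3=1·2+1=3
a_4=3:  p_4=3·41+27=150,  q_4=3·3+2=11
a_5=4:  p_5=4·150+41=641,  q_5=4·11+3=47
a_6=3:  p_6=3·641+150=2073,  q_6=3·47+11=152
a_7=1:  p_7=1·2073+641=2714,  q_7=1·152+47=199
a_8=1:  p_8=1·2714+2073=4787,  q_8=1·199+152=351
a_9=1:  p_9=1·4787+2714=7501,  q_9=1·351+199=550
fundamental: x₁=7501, y₁=550  (since 56265001 − 186·302500 = 1)
n=2: (7501,550)∘(7501,550) = (7501·7501+186·550·550, 7501·550+550·7501) = (112530001,8251100)

7501 550
112530001 8251100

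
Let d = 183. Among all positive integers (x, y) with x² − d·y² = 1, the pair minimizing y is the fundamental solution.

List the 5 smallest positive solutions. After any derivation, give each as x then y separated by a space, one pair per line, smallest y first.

√183 = [13; 1,1,8,1,1,26, …], period ℓ=6 (even) → k=5
step 0: (13, 1)  from 13·(1,0) + (0,1)
step 1: (14, 1)  from 1·(13,1) + (1,0)
step 2: (27, 2)  from 1·(14,1) + (13,1)
step 3: (230, 17)  from 8·(27,2) + (14,1)
step 4: (257, 19)  from 1·(230,17) + (27,2)
step 5: (487, 36)  from 1·(257,19) + (230,17)
fundamental: x₁=487, y₁=36  (since 237169 − 183·1296 = 1)
(487+36√183)^2 = 474337 + 35064√183
(487+36√183)^3 = 462003751 + 34152300√183
(487+36√183)^4 = 449991179137 + 33264305136√183
(487+36√183)^5 = 438290946475687 + 32399399050164√183

487 36
474337 35064
462003751 34152300
449991179137 33264305136
438290946475687 32399399050164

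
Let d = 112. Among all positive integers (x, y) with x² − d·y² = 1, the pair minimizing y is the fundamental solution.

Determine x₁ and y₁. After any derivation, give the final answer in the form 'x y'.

d=112: √d = [10; 1,1,2,1,1,20] (ℓ=6, even), read p_5/q_5
step 0: (10, 1)  from 10·(1,0) + (0,1)
step 1: (11, 1)  from 1·(10,1) + (1,0)
step 2: (21, 2)  from 1·(11,1) + (10,1)
…
step 4: (74, 7)  from 1·(53,5) + (21,2)
step 5: (127, 12)  from 1·(74,7) + (53,5)
fundamental: x₁=127, y₁=12  (since 16129 − 112·144 = 1)

127 12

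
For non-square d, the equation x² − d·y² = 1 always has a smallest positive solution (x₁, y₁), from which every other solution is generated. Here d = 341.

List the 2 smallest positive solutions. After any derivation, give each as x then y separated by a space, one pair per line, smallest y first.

d=341: √d = [18; 2,6,1,8,2,…,6,2,36] (ℓ=14, even), read p_13/q_13
a_0=18:  p_0=18·1+0=18,  q_0=18·0+1=1
…
a_2=6:  p_2=6·37+18=240,  q_2=6·2+1=13
…
a_5=2:  p_5=2·2456+277=5189,  q_5=2·133+15=281
…
a_8=1:  p_8=1·20479+7645=28124,  q_8=1·1109+414=1523
a_9=2:  p_9=2·28124+20479=76727,  q_9=2·1523+1109=4155
…
a_12=6:  p_12=6·718667+641940=4953942,  q_12=6·38918+34763=268271
a_13=2:  p_13=2·4953942+718667=10626551,  q_13=2·268271+38918=575460
(x₁, y₁) = (10626551, 575460);  10626551² − 341·575460² = 1 ✓
n=2: (10626551,575460)∘(10626551,575460) = (10626551·10626551+341·575460·575460, 10626551·575460+575460·10626551) = (225847172311201,12230310076920)

10626551 575460
225847172311201 12230310076920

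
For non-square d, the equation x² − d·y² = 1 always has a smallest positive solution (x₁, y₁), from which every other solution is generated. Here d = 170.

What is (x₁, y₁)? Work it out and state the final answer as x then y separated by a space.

339 26

√170 = [13; 26, …], period ℓ=1 (odd) → k=1
step 0: (13, 1)  from 13·(1,0) + (0,1)
step 1: (339, 26)  from 26·(13,1) + (1,0)
fundamental: x₁=339, y₁=26  (since 114921 − 170·676 = 1)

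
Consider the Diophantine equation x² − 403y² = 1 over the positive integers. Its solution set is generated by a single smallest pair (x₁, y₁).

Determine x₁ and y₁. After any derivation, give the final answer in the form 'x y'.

√403 = [20; 13,2,1,3,1,3,1,2,13,40, …], period ℓ=10 (even) → k=9
step 0: (20, 1)  from 20·(1,0) + (0,1)
step 1: (261, 13)  from 13·(20,1) + (1,0)
step 2: (542, 27)  from 2·(261,13) + (20,1)
…
step 4: (2951, 147)  from 3·(803,40) + (542,27)
step 5: (3754, 187)  from 1·(2951,147) + (803,40)
step 6: (14213, 708)  from 3·(3754,187) + (2951,147)
step 7: (17967, 895)  from 1·(14213,708) + (3754,187)
step 8: (50147, 2498)  from 2·(17967,895) + (14213,708)
step 9: (669878, 33369)  from 13·(50147,2498) + (17967,895)
(x₁, y₁) = (669878, 33369);  669878² − 403·33369² = 1 ✓

669878 33369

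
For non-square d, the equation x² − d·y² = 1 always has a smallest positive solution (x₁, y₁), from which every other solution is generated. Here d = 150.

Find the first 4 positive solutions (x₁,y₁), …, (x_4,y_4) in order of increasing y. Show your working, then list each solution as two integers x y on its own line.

49 4
4801 392
470449 38412
46099201 3763984

d=150: √d = [12; 4,24] (ℓ=2, even), read p_1/q_1
k=0  a_k=12  p_k/q_k = 12/1
k=1  a_k=4  p_k/q_k = 49/4
→ (49, 4).  Check: 49²=2401, 150·4²=2400, difference 1.
n=2: (49,4)∘(49,4) = (49·49+150·4·4, 49·4+4·49) = (4801,392)
n=3: (4801,392)∘(49,4) = (49·4801+150·4·392, 49·392+4·4801) = (470449,38412)
n=4: (470449,38412)∘(49,4) = (49·470449+150·4·38412, 49·38412+4·470449) = (46099201,3763984)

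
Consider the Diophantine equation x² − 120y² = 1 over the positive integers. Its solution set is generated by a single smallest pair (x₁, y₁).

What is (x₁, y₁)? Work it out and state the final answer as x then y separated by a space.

11 1

d=120: √d = [10; 1,20] (ℓ=2, even), read p_1/q_1
i=0: a=10 ⇒ p=10, q=1
i=1: a=1 ⇒ p=11, q=1
fundamental: x₁=11, y₁=1  (since 121 − 120·1 = 1)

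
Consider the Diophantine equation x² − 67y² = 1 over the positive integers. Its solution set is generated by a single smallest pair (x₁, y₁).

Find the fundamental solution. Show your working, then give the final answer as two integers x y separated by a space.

d=67: √d = [8; 5,2,1,1,7,1,1,2,5,16] (ℓ=10, even), read p_9/q_9
i=0: a=8 ⇒ p=8, q=1
i=1: a=5 ⇒ p=41, q=5
i=2: a=2 ⇒ p=90, q=11
…
i=4: a=1 ⇒ p=221, q=27
i=5: a=7 ⇒ p=1678, q=205
i=6: a=1 ⇒ p=1899, q=232
…
i=8: a=2 ⇒ p=9053, q=1106
i=9: a=5 ⇒ p=48842, q=5967
(x₁, y₁) = (48842, 5967);  48842² − 67·5967² = 1 ✓

48842 5967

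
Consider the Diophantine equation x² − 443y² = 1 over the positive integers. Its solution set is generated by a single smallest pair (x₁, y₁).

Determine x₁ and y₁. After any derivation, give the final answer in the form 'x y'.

[21; 21,42] for √443; ℓ=2 ⇒ convergent index 1
a_0=21:  p_0=21·1+0=21,  q_0=21·0+1=1
a_1=21:  p_1=21·21+1=442,  q_1=21·1+0=21
→ (442, 21).  Check: 442²=195364, 443·21²=195363, difference 1.

442 21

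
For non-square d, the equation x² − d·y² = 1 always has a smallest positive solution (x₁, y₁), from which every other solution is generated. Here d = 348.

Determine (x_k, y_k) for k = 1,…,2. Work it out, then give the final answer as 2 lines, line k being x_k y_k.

1567 84
4910977 263256

d=348: √d = [18; 1,1,1,8,1,1,1,36] (ℓ=8, even), read p_7/q_7
i=0: a=18 ⇒ p=18, q=1
i=1: a=1 ⇒ p=19, q=1
…
i=6: a=1 ⇒ p=1026, q=55
i=7: a=1 ⇒ p=1567, q=84
fundamental: x₁=1567, y₁=84  (since 2455489 − 348·7056 = 1)
(x_2, y_2) = (1567·1567 + 348·84·84, 1567·84 + 84·1567) = (4910977, 263256)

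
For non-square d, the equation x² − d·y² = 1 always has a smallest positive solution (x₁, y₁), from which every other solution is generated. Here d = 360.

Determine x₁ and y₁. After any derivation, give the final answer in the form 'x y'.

19 1

[18; 1,36] for √360; ℓ=2 ⇒ convergent index 1
a_0=18:  p_0=18·1+0=18,  q_0=18·0+1=1
a_1=1:  p_1=1·18+1=19,  q_1=1·1+0=1
(x₁, y₁) = (19, 1);  19² − 360·1² = 1 ✓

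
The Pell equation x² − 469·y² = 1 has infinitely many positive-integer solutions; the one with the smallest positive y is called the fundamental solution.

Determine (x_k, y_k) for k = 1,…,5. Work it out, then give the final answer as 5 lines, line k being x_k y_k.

√469 → a₀=21, period (1,1,1,10,6,10,1,1,1,42); ℓ=10 even so k=9
a_0=21:  p_0=21·1+0=21,  q_0=21·0+1=1
…
a_4=10:  p_4=10·65+43=693,  q_4=10·3+2=32
…
a_8=1:  p_8=1·47146+42923=90069,  q_8=1·2177+1982=4159
a_9=1:  p_9=1·90069+47146=137215,  q_9=1·4159+2177=6336
(x₁, y₁) = (137215, 6336);  137215² − 469·6336² = 1 ✓
(x_2, y_2) = (137215·137215 + 469·6336·6336, 137215·6336 + 6336·137215) = (37655912449, 1738788480)
(x_3, y_3) = (137215·37655912449 + 469·6336·1738788480, 137215·1738788480 + 6336·37655912449) = (10333912053241855, 477175722560064)
(x_4, y_4) = (137215·10333912053241855 + 469·6336·477175722560064, 137215·477175722560064 + 6336·10333912053241855) = (2835935484733506355201, 130951333540419575040)
(x_5, y_5) = (137215·2835935484733506355201 + 469·6336·130951333540419575040, 137215·130951333540419575040 + 6336·2835935484733506355201) = (778265775065082237004568575, 35936974463020168255667136)

137215 6336
37655912449 1738788480
10333912053241855 477175722560064
2835935484733506355201 130951333540419575040
778265775065082237004568575 35936974463020168255667136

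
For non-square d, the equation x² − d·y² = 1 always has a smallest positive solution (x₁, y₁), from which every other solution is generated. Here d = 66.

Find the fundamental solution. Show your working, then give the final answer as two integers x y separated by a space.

d=66: √d = [8; 8,16] (ℓ=2, even), read p_1/q_1
i=0: a=8 ⇒ p=8, q=1
i=1: a=8 ⇒ p=65, q=8
→ (65, 8).  Check: 65²=4225, 66·8²=4224, difference 1.

65 8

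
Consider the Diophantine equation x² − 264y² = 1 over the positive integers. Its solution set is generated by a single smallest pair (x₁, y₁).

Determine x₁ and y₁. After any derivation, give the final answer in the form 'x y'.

65 4

d=264: √d = [16; 4,32] (ℓ=2, even), read p_1/q_1
step 0: (16, 1)  from 16·(1,0) + (0,1)
step 1: (65, 4)  from 4·(16,1) + (1,0)
fundamental: x₁=65, y₁=4  (since 4225 − 264·16 = 1)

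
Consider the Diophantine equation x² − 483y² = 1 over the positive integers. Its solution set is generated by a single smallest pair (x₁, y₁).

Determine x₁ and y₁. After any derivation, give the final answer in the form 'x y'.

[21; 1,42] for √483; ℓ=2 ⇒ convergent index 1
step 0: (21, 1)  from 21·(1,0) + (0,1)
step 1: (22, 1)  from 1·(21,1) + (1,0)
→ (22, 1).  Check: 22²=484, 483·1²=483, difference 1.

22 1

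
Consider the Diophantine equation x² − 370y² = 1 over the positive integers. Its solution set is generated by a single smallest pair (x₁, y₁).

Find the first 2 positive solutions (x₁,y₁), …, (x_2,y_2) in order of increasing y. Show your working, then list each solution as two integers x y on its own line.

[19; 4,4,38] for √370; ℓ=3 ⇒ convergent index 5
a_0=19:  p_0=19·1+0=19,  q_0=19·0+1=1
…
a_4=4:  p_4=4·12503+327=50339,  q_4=4·650+17=2617
a_5=4:  p_5=4·50339+12503=213859,  q_5=4·2617+650=11118
→ (213859, 11118).  Check: 213859²=45735671881, 370·11118²=45735671880, difference 1.
(213859+11118√370)^2 = 91471343761 + 4755368724√370

213859 11118
91471343761 4755368724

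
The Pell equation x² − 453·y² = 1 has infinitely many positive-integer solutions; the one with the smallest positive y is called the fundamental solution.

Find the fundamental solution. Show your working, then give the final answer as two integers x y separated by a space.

√453 = [21; 3,1,1,10,14,10,1,1,3,42, …], period ℓ=10 (even) → k=9
i=0: a=21 ⇒ p=21, q=1
i=1: a=3 ⇒ p=64, q=3
i=2: a=1 ⇒ p=85, q=4
i=3: a=1 ⇒ p=149, q=7
i=4: a=10 ⇒ p=1575, q=74
…
i=6: a=10 ⇒ p=223565, q=10504
i=7: a=1 ⇒ p=245764, q=11547
i=8: a=1 ⇒ p=469329, q=22051
i=9: a=3 ⇒ p=1653751, q=77700
(x₁, y₁) = (1653751, 77700);  1653751² − 453·77700² = 1 ✓

1653751 77700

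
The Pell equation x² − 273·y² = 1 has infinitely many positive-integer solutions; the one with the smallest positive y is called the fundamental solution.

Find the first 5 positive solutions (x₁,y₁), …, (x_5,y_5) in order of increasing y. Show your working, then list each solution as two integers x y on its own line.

d=273: √d = [16; 1,1,10,1,1,32] (ℓ=6, even), read p_5/q_5
a_0=16:  p_0=16·1+0=16,  q_0=16·0+1=1
a_1=1:  p_1=1·16+1=17,  q_1=1·1+0=1
a_2=1:  p_2=1·17+16=33,  q_2=1·1+1=2
…
a_4=1:  p_4=1·347+33=380,  q_4=1·21+2=23
a_5=1:  p_5=1·380+347=727,  q_5=1·23+21=44
(x₁, y₁) = (727, 44);  727² − 273·44² = 1 ✓
n=2: (727,44)∘(727,44) = (727·727+273·44·44, 727·44+44·727) = (1057057,63976)
n=3: (1057057,63976)∘(727,44) = (727·1057057+273·44·63976, 727·63976+44·1057057) = (1536960151,93021060)
n=4: (1536960151,93021060)∘(727,44) = (727·1536960151+273·44·93021060, 727·93021060+44·1536960151) = (2234739002497,135252557264)
n=5: (2234739002497,135252557264)∘(727,44) = (727·2234739002497+273·44·135252557264, 727·135252557264+44·2234739002497) = (3249308972670487,196657125240796)

727 44
1057057 63976
1536960151 93021060
2234739002497 135252557264
3249308972670487 196657125240796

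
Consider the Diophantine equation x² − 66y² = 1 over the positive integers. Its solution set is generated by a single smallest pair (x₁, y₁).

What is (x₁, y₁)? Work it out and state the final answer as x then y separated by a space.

65 8

[8; 8,16] for √66; ℓ=2 ⇒ convergent index 1
k=0  a_k=8  p_k/q_k = 8/1
k=1  a_k=8  p_k/q_k = 65/8
→ (65, 8).  Check: 65²=4225, 66·8²=4224, difference 1.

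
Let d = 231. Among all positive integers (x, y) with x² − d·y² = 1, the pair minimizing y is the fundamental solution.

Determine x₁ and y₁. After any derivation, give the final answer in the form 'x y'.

76 5

√231 = [15; 5,30, …], period ℓ=2 (even) → k=1
i=0: a=15 ⇒ p=15, q=1
i=1: a=5 ⇒ p=76, q=5
fundamental: x₁=76, y₁=5  (since 5776 − 231·25 = 1)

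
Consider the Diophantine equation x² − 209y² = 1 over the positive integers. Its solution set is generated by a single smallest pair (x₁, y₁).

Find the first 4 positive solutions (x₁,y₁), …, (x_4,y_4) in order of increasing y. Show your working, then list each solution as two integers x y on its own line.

[14; 2,5,3,2,3,5,2,28] for √209; ℓ=8 ⇒ convergent index 7
k=0  a_k=14  p_k/q_k = 14/1
k=1  a_k=2  p_k/q_k = 29/2
…
k=3  a_k=3  p_k/q_k = 506/35
…
k=6  a_k=5  p_k/q_k = 21266/1471
k=7  a_k=2  p_k/q_k = 46551/3220
→ (46551, 3220).  Check: 46551²=2166995601, 209·3220²=2166995600, difference 1.
(46551+3220√209)^2 = 4333991201 + 299788440√209
(46551+3220√209)^3 = 403503248748951 + 27910903337660√209
(46551+3220√209)^4 = 37566959460690844801 + 2598560922243032880√209

46551 3220
4333991201 299788440
403503248748951 27910903337660
37566959460690844801 2598560922243032880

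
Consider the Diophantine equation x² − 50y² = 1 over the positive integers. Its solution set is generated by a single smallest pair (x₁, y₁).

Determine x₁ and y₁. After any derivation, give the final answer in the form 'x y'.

99 14

[7; 14] for √50; ℓ=1 ⇒ convergent index 1
step 0: (7, 1)  from 7·(1,0) + (0,1)
step 1: (99, 14)  from 14·(7,1) + (1,0)
→ (99, 14).  Check: 99²=9801, 50·14²=9800, difference 1.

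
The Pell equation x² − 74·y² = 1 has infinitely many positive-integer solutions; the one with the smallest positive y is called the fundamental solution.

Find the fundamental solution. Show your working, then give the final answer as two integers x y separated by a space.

√74 → a₀=8, period (1,1,1,1,16); ℓ=5 odd so k=9
step 0: (8, 1)  from 8·(1,0) + (0,1)
…
step 2: (17, 2)  from 1·(9,1) + (8,1)
step 3: (26, 3)  from 1·(17,2) + (9,1)
step 4: (43, 5)  from 1·(26,3) + (17,2)
step 5: (714, 83)  from 16·(43,5) + (26,3)
…
step 7: (1471, 171)  from 1·(757,88) + (714,83)
step 8: (2228, 259)  from 1·(1471,171) + (757,88)
step 9: (3699, 430)  from 1·(2228,259) + (1471,171)
→ (3699, 430).  Check: 3699²=13682601, 74·430²=13682600, difference 1.

3699 430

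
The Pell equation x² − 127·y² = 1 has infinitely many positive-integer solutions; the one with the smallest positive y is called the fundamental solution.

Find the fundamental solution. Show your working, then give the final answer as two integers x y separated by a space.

d=127: √d = [11; 3,1,2,2,7,11,7,2,2,1,3,22] (ℓ=12, even), read p_11/q_11
k=0  a_k=11  p_k/q_k = 11/1
k=1  a_k=3  p_k/q_k = 34/3
…
k=10  a_k=1  p_k/q_k = 1274561/113099
k=11  a_k=3  p_k/q_k = 4730624/419775
(x₁, y₁) = (4730624, 419775);  4730624² − 127·419775² = 1 ✓

4730624 419775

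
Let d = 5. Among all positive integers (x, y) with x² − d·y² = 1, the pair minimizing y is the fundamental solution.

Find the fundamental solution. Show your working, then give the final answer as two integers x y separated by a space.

√5 → a₀=2, period (4); ℓ=1 odd so k=1
a_0=2:  p_0=2·1+0=2,  q_0=2·0+1=1
a_1=4:  p_1=4·2+1=9,  q_1=4·1+0=4
(x₁, y₁) = (9, 4);  9² − 5·4² = 1 ✓

9 4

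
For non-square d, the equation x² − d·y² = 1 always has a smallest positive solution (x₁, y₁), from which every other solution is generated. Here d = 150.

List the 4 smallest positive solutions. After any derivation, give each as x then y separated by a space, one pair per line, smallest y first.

d=150: √d = [12; 4,24] (ℓ=2, even), read p_1/q_1
a_0=12:  p_0=12·1+0=12,  q_0=12·0+1=1
a_1=4:  p_1=4·12+1=49,  q_1=4·1+0=4
(x₁, y₁) = (49, 4);  49² − 150·4² = 1 ✓
(x_2, y_2) = (49·49 + 150·4·4, 49·4 + 4·49) = (4801, 392)
(x_3, y_3) = (49·4801 + 150·4·392, 49·392 + 4·4801) = (470449, 38412)
(x_4, y_4) = (49·470449 + 150·4·38412, 49·38412 + 4·470449) = (46099201, 3763984)

49 4
4801 392
470449 38412
46099201 3763984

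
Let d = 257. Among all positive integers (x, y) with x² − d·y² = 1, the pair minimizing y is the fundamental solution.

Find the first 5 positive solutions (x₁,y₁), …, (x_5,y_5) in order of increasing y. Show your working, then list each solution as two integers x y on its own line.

513 32
526337 32832
540021249 33685600
554061275137 34561392768
568466328269313 35459955294368

√257 → a₀=16, period (32); ℓ=1 odd so k=1
k=0  a_k=16  p_k/q_k = 16/1
k=1  a_k=32  p_k/q_k = 513/32
(x₁, y₁) = (513, 32);  513² − 257·32² = 1 ✓
k=2:  x_2 = 513·513+257·32·32 = 526337,  y_2 = 513·32+32·513 = 32832
k=3:  x_3 = 513·526337+257·32·32832 = 540021249,  y_3 = 513·32832+32·526337 = 33685600
k=4:  x_4 = 513·540021249+257·32·33685600 = 554061275137,  y_4 = 513·33685600+32·540021249 = 34561392768
k=5:  x_5 = 513·554061275137+257·32·34561392768 = 568466328269313,  y_5 = 513·34561392768+32·554061275137 = 35459955294368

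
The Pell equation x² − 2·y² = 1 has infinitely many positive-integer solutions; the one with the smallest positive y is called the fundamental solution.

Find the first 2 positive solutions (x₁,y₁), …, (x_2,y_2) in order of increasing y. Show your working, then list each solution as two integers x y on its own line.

√2 → a₀=1, period (2); ℓ=1 odd so k=1
k=0  a_k=1  p_k/q_k = 1/1
k=1  a_k=2  p_k/q_k = 3/2
→ (3, 2).  Check: 3²=9, 2·2²=8, difference 1.
(x_2, y_2) = (3·3 + 2·2·2, 3·2 + 2·3) = (17, 12)

3 2
17 12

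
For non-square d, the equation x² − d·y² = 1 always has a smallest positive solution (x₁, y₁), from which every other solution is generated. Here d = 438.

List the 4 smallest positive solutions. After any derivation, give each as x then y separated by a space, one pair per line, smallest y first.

293 14
171697 8204
100614149 4807530
58959719617 2817204376

[20; 1,12,1,40] for √438; ℓ=4 ⇒ convergent index 3
k=0  a_k=20  p_k/q_k = 20/1
k=1  a_k=1  p_k/q_k = 21/1
k=2  a_k=12  p_k/q_k = 272/13
k=3  a_k=1  p_k/q_k = 293/14
→ (293, 14).  Check: 293²=85849, 438·14²=85848, difference 1.
n=2: (293,14)∘(293,14) = (293·293+438·14·14, 293·14+14·293) = (171697,8204)
n=3: (171697,8204)∘(293,14) = (293·171697+438·14·8204, 293·8204+14·171697) = (100614149,4807530)
n=4: (100614149,4807530)∘(293,14) = (293·100614149+438·14·4807530, 293·4807530+14·100614149) = (58959719617,2817204376)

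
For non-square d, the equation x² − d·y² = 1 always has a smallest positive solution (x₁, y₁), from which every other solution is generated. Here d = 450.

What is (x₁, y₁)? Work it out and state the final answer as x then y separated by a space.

19601 924

d=450: √d = [21; 4,1,2,4,2,1,4,42] (ℓ=8, even), read p_7/q_7
a_0=21:  p_0=21·1+0=21,  q_0=21·0+1=1
a_1=4:  p_1=4·21+1=85,  q_1=4·1+0=4
…
a_3=2:  p_3=2·106+85=297,  q_3=2·5+4=14
a_4=4:  p_4=4·297+106=1294,  q_4=4·14+5=61
a_5=2:  p_5=2·1294+297=2885,  q_5=2·61+14=136
a_6=1:  p_6=1·2885+1294=4179,  q_6=1·136+61=197
a_7=4:  p_7=4·4179+2885=19601,  q_7=4·197+136=924
→ (19601, 924).  Check: 19601²=384199201, 450·924²=384199200, difference 1.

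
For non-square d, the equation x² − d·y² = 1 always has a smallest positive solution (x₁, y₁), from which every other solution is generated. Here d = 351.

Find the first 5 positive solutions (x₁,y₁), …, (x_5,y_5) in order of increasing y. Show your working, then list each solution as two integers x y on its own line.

62425 3332
7793761249 416000200
973051091875225 51937624966668
121485428812828080001 6484412476672499600
15167455786308534696249625 809578897660623950093332

d=351: √d = [18; 1,2,1,3,2,2,2,3,1,2,1,36] (ℓ=12, even), read p_11/q_11
k=0  a_k=18  p_k/q_k = 18/1
k=1  a_k=1  p_k/q_k = 19/1
k=2  a_k=2  p_k/q_k = 56/3
…
k=6  a_k=2  p_k/q_k = 1555/83
…
k=8  a_k=3  p_k/q_k = 12796/683
…
k=10  a_k=2  p_k/q_k = 45882/2449
k=11  a_k=1  p_k/q_k = 62425/3332
fundamental: x₁=62425, y₁=3332  (since 3896880625 − 351·11102224 = 1)
k=2:  x_2 = 62425·62425+351·3332·3332 = 7793761249,  y_2 = 62425·3332+3332·62425 = 416000200
k=3:  x_3 = 62425·7793761249+351·3332·416000200 = 973051091875225,  y_3 = 62425·416000200+3332·7793761249 = 51937624966668
k=4:  x_4 = 62425·973051091875225+351·3332·51937624966668 = 121485428812828080001,  y_4 = 62425·51937624966668+3332·973051091875225 = 6484412476672499600
k=5:  x_5 = 62425·121485428812828080001+351·3332·6484412476672499600 = 15167455786308534696249625,  y_5 = 62425·6484412476672499600+3332·121485428812828080001 = 809578897660623950093332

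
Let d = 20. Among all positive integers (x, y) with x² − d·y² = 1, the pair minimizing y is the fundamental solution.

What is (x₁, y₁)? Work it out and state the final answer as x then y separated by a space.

9 2

d=20: √d = [4; 2,8] (ℓ=2, even), read p_1/q_1
i=0: a=4 ⇒ p=4, q=1
i=1: a=2 ⇒ p=9, q=2
(x₁, y₁) = (9, 2);  9² − 20·2² = 1 ✓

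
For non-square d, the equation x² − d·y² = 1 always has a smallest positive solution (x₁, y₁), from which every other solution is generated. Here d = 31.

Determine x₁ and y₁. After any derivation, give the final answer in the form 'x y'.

1520 273

[5; 1,1,3,5,3,1,1,10] for √31; ℓ=8 ⇒ convergent index 7
k=0  a_k=5  p_k/q_k = 5/1
…
k=4  a_k=5  p_k/q_k = 206/37
k=5  a_k=3  p_k/q_k = 657/118
k=6  a_k=1  p_k/q_k = 863/155
k=7  a_k=1  p_k/q_k = 1520/273
fundamental: x₁=1520, y₁=273  (since 2310400 − 31·74529 = 1)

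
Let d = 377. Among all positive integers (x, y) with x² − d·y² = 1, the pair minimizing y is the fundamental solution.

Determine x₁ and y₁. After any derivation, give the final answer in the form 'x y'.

√377 = [19; 2,2,2,38, …], period ℓ=4 (even) → k=3
i=0: a=19 ⇒ p=19, q=1
…
i=2: a=2 ⇒ p=97, q=5
i=3: a=2 ⇒ p=233, q=12
(x₁, y₁) = (233, 12);  233² − 377·12² = 1 ✓

233 12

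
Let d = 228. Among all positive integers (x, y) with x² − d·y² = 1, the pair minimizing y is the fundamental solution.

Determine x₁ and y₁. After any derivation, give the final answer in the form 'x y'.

151 10

[15; 10,30] for √228; ℓ=2 ⇒ convergent index 1
a_0=15:  p_0=15·1+0=15,  q_0=15·0+1=1
a_1=10:  p_1=10·15+1=151,  q_1=10·1+0=10
(x₁, y₁) = (151, 10);  151² − 228·10² = 1 ✓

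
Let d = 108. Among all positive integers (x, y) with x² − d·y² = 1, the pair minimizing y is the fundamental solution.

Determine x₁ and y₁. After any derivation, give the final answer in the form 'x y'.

1351 130

√108 = [10; 2,1,1,4,1,1,2,20, …], period ℓ=8 (even) → k=7
i=0: a=10 ⇒ p=10, q=1
i=1: a=2 ⇒ p=21, q=2
i=2: a=1 ⇒ p=31, q=3
i=3: a=1 ⇒ p=52, q=5
…
i=6: a=1 ⇒ p=530, q=51
i=7: a=2 ⇒ p=1351, q=130
(x₁, y₁) = (1351, 130);  1351² − 108·130² = 1 ✓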